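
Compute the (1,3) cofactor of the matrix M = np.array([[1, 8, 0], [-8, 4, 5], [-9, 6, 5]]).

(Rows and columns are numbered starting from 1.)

Delete row 1 and column 3; the remaining 2×2 submatrix is [-8 4; -9 6].
Its determinant is (-8)·6 − 4·(-9) = -12.
The cofactor carries sign (−1)^(1+3) = +1, so C_{1,3} = +(-12) = -12.

The cofactor is -12.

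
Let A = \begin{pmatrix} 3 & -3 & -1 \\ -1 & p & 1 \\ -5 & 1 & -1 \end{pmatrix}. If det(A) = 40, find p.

-3

Expanding along the column containing p, det(A) is linear in p: det(A) = (-8)·p + (16).
Set (-8)·p + (16) = 40  ⇒  (-8)·p = 24  ⇒  p = -3.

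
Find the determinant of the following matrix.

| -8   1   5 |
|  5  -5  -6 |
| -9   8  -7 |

Expand along column 1:
  + (-8) · |-5 -6; 8 -7| = (-8)·(35 − (-48)) = -664
  − 5 · |1 5; 8 -7| = −5·(-7 − 40) = 235
  + (-9) · |1 5; -5 -6| = (-9)·(-6 − (-25)) = -171
Sum: (-664) + (235) + (-171) = -600

-600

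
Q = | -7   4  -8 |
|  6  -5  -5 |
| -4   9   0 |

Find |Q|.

det(Q) = -507

Expand along column 3:
  + (-8) · |6 -5; -4 9| = (-8)·(54 − 20) = -272
  − (-5) · |-7 4; -4 9| = −(-5)·(-63 − (-16)) = -235
Sum: (-272) + (-235) = -507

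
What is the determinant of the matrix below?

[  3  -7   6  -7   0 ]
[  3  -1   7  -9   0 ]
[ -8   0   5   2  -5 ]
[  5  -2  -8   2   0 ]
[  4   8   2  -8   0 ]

The determinant is -960.

Expand along column 5 (it has 4 zeros):
  + (-5) · M_35   where M_35 = det([3 -7 6 -7; 3 -1 7 -9; 5 -2 -8 2; 4 8 2 -8]) = 192
det = (+1)·(-5)·(192) = -960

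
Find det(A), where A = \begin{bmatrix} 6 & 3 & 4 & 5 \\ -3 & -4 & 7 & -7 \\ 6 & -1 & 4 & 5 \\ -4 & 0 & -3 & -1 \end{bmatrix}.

468

Expand along row 4 (it has 1 zero):
  − (-4) · M_41   where M_41 = det([3 4 5; -4 7 -7; -1 4 5]) = 252
  − (-3) · M_43   where M_43 = det([6 3 5; -3 -4 -7; 6 -1 5]) = -108
  + (-1) · M_44   where M_44 = det([6 3 4; -3 -4 7; 6 -1 4]) = 216
det = (-1)·(-4)·(252) + (-1)·(-3)·(-108) + (+1)·(-1)·(216) = 468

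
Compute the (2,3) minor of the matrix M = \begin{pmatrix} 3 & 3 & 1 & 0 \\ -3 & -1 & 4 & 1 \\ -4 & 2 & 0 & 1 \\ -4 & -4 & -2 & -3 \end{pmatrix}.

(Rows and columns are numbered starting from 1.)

The minor is -54.

Delete row 2 and column 3; the remaining 3×3 submatrix is [3 3 0; -4 2 1; -4 -4 -3].
Its determinant is -54.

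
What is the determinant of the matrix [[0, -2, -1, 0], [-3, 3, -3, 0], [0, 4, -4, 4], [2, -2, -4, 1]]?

The determinant is -108.

Expand along row 1 (it has 2 zeros):
  − (-2) · M_12   where M_12 = det([-3 -3 0; 0 -4 4; 2 -4 1]) = -60
  + (-1) · M_13   where M_13 = det([-3 3 0; 0 4 4; 2 -2 1]) = -12
det = (-1)·(-2)·(-60) + (+1)·(-1)·(-12) = -108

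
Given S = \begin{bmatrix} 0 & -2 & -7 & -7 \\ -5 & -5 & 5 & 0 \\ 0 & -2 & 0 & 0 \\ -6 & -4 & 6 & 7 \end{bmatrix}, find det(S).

Expand along row 3 (it has 3 zeros):
  − (-2) · M_32   where M_32 = det([0 -7 -7; -5 5 0; -6 6 7]) = -245
det = (-1)·(-2)·(-245) = -490

-490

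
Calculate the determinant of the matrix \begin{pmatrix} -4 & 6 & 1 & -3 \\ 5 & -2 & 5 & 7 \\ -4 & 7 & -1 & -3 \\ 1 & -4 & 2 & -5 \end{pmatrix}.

-361

Expand along row 1:
  + (-4) · M_11   where M_11 = det([-2 5 7; 7 -1 -3; -4 2 -5]) = 283
  − (6) · M_12   where M_12 = det([5 5 7; -4 -1 -3; 1 2 -5]) = -109
  + (1) · M_13   where M_13 = det([5 -2 7; -4 7 -3; 1 -4 -5]) = -126
  − (-3) · M_14   where M_14 = det([5 -2 5; -4 7 -1; 1 -4 2]) = 81
det = (+1)·(-4)·(283) + (-1)·(6)·(-109) + (+1)·(1)·(-126) + (-1)·(-3)·(81) = -361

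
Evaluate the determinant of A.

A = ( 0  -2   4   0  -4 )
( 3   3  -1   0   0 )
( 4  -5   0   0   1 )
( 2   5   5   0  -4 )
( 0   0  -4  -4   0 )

-1320

Expand along column 4 (it has 4 zeros):
  − (-4) · M_54   where M_54 = det([0 -2 4 -4; 3 3 -1 0; 4 -5 0 1; 2 5 5 -4]) = -330
det = (-1)·(-4)·(-330) = -1320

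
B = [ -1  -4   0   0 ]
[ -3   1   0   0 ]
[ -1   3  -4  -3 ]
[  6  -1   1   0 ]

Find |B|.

-39

B is block lower-triangular with a 2×2 block and a 2×2 block on the diagonal, so its determinant equals the product of the determinants of the diagonal blocks.
det of the 2×2 block = -13
det of the 2×2 block = 3
det = (-13)·(3) = -39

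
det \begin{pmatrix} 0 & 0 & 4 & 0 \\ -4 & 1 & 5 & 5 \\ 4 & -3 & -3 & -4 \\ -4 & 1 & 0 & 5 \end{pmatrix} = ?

Expand along row 1 (it has 3 zeros):
  + (4) · M_13   where M_13 = det([-4 1 5; 4 -3 -4; -4 1 5]) = 0
det = (+1)·(4)·(0) = 0

0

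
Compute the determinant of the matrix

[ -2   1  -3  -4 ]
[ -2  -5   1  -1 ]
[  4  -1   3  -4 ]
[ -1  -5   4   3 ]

190

Expand along row 1:
  + (-2) · M_11   where M_11 = det([-5 1 -1; -1 3 -4; -5 4 3]) = -113
  − (1) · M_12   where M_12 = det([-2 1 -1; 4 3 -4; -1 4 3]) = -77
  + (-3) · M_13   where M_13 = det([-2 -5 -1; 4 -1 -4; -1 -5 3]) = 107
  − (-4) · M_14   where M_14 = det([-2 -5 1; 4 -1 3; -1 -5 4]) = 52
det = (+1)·(-2)·(-113) + (-1)·(1)·(-77) + (+1)·(-3)·(107) + (-1)·(-4)·(52) = 190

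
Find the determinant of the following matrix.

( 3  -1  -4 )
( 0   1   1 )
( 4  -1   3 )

Expand along column 1:
  + 3 · |1 1; -1 3| = 3·(3 − (-1)) = 12
  + 4 · |-1 -4; 1 1| = 4·(-1 − (-4)) = 12
Sum: (12) + (12) = 24

24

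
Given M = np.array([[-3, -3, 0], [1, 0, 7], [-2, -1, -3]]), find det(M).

12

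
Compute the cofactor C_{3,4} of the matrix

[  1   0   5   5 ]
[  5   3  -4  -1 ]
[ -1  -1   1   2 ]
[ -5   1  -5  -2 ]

The cofactor is -89.

Delete row 3 and column 4; the remaining 3×3 submatrix is [1 0 5; 5 3 -4; -5 1 -5].
Its determinant is 89.
The cofactor carries sign (−1)^(3+4) = −1, so C_{3,4} = −(89) = -89.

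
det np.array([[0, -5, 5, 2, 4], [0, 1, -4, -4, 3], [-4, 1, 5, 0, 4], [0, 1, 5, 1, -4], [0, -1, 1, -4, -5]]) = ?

The determinant is -3180.

Expand along column 1 (it has 4 zeros):
  + (-4) · M_31   where M_31 = det([-5 5 2 4; 1 -4 -4 3; 1 5 1 -4; -1 1 -4 -5]) = 795
det = (+1)·(-4)·(795) = -3180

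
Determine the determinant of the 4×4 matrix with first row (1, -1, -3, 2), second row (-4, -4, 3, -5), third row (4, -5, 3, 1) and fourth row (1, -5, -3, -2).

Expand along row 1:
  + (1) · M_11   where M_11 = det([-4 3 -5; -5 3 1; -5 -3 -2]) = -183
  − (-1) · M_12   where M_12 = det([-4 3 -5; 4 3 1; 1 -3 -2]) = 114
  + (-3) · M_13   where M_13 = det([-4 -4 -5; 4 -5 1; 1 -5 -2]) = -21
  − (2) · M_14   where M_14 = det([-4 -4 3; 4 -5 3; 1 -5 -3]) = -225
det = (+1)·(1)·(-183) + (-1)·(-1)·(114) + (+1)·(-3)·(-21) + (-1)·(2)·(-225) = 444

The determinant is 444.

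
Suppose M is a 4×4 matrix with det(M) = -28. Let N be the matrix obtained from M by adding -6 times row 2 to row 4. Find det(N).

-28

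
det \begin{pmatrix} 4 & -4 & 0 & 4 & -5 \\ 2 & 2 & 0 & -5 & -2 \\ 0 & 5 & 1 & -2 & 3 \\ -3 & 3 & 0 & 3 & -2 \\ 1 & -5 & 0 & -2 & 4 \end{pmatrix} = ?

-368

Expand along column 3 (it has 4 zeros):
  + (1) · M_33   where M_33 = det([4 -4 4 -5; 2 2 -5 -2; -3 3 3 -2; 1 -5 -2 4]) = -368
det = (+1)·(1)·(-368) = -368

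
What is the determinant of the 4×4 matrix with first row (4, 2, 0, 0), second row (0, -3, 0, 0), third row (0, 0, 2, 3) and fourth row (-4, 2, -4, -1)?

The matrix is block lower-triangular with a 2×2 block and a 2×2 block on the diagonal, so its determinant equals the product of the determinants of the diagonal blocks.
det of the 2×2 block = -12
det of the 2×2 block = 10
det = (-12)·(10) = -120

The determinant is -120.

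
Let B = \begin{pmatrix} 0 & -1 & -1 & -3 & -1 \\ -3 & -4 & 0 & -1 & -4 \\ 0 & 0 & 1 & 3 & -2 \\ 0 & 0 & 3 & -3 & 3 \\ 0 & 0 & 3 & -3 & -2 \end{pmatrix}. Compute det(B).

B is block upper-triangular with a 2×2 block and a 3×3 block on the diagonal, so its determinant equals the product of the determinants of the diagonal blocks.
det of the 2×2 block = -3
det of the 3×3 block = 60
det = (-3)·(60) = -180

The determinant is -180.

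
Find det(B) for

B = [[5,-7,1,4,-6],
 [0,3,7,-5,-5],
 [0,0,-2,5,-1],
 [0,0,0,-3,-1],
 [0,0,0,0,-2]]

B is upper triangular, so det(B) is the product of the diagonal entries:
det = (5) · (3) · (-2) · (-3) · (-2) = -180

|B| = -180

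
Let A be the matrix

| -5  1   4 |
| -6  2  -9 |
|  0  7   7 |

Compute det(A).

|A| = -511

Expand along column 1:
  + (-5) · |2 -9; 7 7| = (-5)·(14 − (-63)) = -385
  − (-6) · |1 4; 7 7| = −(-6)·(7 − 28) = -126
Sum: (-385) + (-126) = -511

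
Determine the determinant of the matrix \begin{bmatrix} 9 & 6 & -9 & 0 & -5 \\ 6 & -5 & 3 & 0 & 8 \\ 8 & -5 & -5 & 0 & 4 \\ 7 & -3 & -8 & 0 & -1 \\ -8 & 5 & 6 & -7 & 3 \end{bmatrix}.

Expand along column 4 (it has 4 zeros):
  − (-7) · M_54   where M_54 = det([9 6 -9 -5; 6 -5 3 8; 8 -5 -5 4; 7 -3 -8 -1]) = -812
det = (-1)·(-7)·(-812) = -5684

The determinant is -5684.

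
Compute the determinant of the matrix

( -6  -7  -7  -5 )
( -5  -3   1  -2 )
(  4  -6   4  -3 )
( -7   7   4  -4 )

The determinant is 3403.

Expand along row 1:
  + (-6) · M_11   where M_11 = det([-3 1 -2; -6 4 -3; 7 4 -4]) = 71
  − (-7) · M_12   where M_12 = det([-5 1 -2; 4 4 -3; -7 4 -4]) = -31
  + (-7) · M_13   where M_13 = det([-5 -3 -2; 4 -6 -3; -7 7 -4]) = -308
  − (-5) · M_14   where M_14 = det([-5 -3 1; 4 -6 4; -7 7 4]) = 378
det = (+1)·(-6)·(71) + (-1)·(-7)·(-31) + (+1)·(-7)·(-308) + (-1)·(-5)·(378) = 3403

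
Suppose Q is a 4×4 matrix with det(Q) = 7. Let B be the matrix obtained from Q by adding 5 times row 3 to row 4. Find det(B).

Adding a multiple of one row to another leaves the determinant unchanged.
det(B) = (1)·(7) = 7

|B| = 7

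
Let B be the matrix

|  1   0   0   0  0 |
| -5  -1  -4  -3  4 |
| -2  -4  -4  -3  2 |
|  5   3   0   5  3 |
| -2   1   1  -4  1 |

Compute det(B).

-147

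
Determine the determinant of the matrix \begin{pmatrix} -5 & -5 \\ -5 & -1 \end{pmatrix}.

det = (-5)·(-1) − (-5)·(-5) = 5 − 25 = -20

-20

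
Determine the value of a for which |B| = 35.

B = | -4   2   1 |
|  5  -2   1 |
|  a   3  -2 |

Expanding along the column containing a, det(B) is linear in a: det(B) = (4)·a + (31).
Set (4)·a + (31) = 35  ⇒  (4)·a = 4  ⇒  a = 1.

a = 1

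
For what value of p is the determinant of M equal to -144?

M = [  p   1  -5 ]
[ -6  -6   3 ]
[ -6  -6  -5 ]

p = -2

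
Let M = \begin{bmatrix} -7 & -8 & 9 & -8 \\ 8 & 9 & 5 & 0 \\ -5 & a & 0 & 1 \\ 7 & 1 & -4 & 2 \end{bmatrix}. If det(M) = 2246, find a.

-6

Expanding along the column containing a, det(M) is linear in a: det(M) = (-322)·a + (314).
Set (-322)·a + (314) = 2246  ⇒  (-322)·a = 1932  ⇒  a = -6.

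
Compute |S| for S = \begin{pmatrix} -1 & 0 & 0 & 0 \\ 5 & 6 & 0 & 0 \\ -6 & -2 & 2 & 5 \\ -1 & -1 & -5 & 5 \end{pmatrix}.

S is block lower-triangular with a 2×2 block and a 2×2 block on the diagonal, so its determinant equals the product of the determinants of the diagonal blocks.
det of the 2×2 block = -6
det of the 2×2 block = 35
det = (-6)·(35) = -210

-210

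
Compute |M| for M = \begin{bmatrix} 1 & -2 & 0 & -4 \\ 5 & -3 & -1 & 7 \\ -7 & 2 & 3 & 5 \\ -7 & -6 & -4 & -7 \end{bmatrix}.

|M| = 1497

Expand along row 1 (it has 1 zero):
  + (1) · M_11   where M_11 = det([-3 -1 7; 2 3 5; -6 -4 -7]) = 89
  − (-2) · M_12   where M_12 = det([5 -1 7; -7 3 5; -7 -4 -7]) = 422
  − (-4) · M_14   where M_14 = det([5 -3 -1; -7 2 3; -7 -6 -4]) = 141
det = (+1)·(1)·(89) + (-1)·(-2)·(422) + (-1)·(-4)·(141) = 1497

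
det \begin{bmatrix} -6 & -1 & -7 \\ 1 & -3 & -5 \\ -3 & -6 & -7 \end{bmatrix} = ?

Expand along column 1:
  + (-6) · |-3 -5; -6 -7| = (-6)·(21 − 30) = 54
  − 1 · |-1 -7; -6 -7| = −1·(7 − 42) = 35
  + (-3) · |-1 -7; -3 -5| = (-3)·(5 − 21) = 48
Sum: (54) + (35) + (48) = 137

137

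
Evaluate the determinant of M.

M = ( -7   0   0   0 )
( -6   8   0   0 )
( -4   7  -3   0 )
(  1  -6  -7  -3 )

M is lower triangular, so det(M) is the product of the diagonal entries:
det = (-7) · (8) · (-3) · (-3) = -504

|M| = -504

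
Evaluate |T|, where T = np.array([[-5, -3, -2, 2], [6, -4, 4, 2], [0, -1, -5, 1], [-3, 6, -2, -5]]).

Expand along row 3 (it has 1 zero):
  − (-1) · M_32   where M_32 = det([-5 -2 2; 6 4 2; -3 -2 -5]) = 32
  + (-5) · M_33   where M_33 = det([-5 -3 2; 6 -4 2; -3 6 -5]) = -64
  − (1) · M_34   where M_34 = det([-5 -3 -2; 6 -4 4; -3 6 -2]) = 32
det = (-1)·(-1)·(32) + (+1)·(-5)·(-64) + (-1)·(1)·(32) = 320

320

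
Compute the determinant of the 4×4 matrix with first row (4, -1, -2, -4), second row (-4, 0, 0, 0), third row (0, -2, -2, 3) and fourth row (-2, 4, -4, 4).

The determinant is -432.

Expand along row 2 (it has 3 zeros):
  − (-4) · M_21   where M_21 = det([-1 -2 -4; -2 -2 3; 4 -4 4]) = -108
det = (-1)·(-4)·(-108) = -432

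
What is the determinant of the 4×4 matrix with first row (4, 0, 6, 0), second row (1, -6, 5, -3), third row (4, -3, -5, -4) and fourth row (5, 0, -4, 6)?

2526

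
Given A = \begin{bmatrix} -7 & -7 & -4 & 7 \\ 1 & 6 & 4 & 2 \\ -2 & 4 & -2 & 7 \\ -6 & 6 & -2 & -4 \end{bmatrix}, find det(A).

-3326

Expand along row 1:
  + (-7) · M_11   where M_11 = det([6 4 2; 4 -2 7; 6 -2 -4]) = 372
  − (-7) · M_12   where M_12 = det([1 4 2; -2 -2 7; -6 -2 -4]) = -194
  + (-4) · M_13   where M_13 = det([1 6 2; -2 4 7; -6 6 -4]) = -334
  − (7) · M_14   where M_14 = det([1 6 4; -2 4 -2; -6 6 -2]) = 100
det = (+1)·(-7)·(372) + (-1)·(-7)·(-194) + (+1)·(-4)·(-334) + (-1)·(7)·(100) = -3326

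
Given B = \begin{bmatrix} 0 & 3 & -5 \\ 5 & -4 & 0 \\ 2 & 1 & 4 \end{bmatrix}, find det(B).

Expand along column 1:
  − 5 · |3 -5; 1 4| = −5·(12 − (-5)) = -85
  + 2 · |3 -5; -4 0| = 2·(0 − 20) = -40
Sum: (-85) + (-40) = -125

-125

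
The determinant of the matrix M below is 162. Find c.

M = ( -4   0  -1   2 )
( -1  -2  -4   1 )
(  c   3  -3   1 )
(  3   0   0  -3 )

Expanding along the column containing c, det(M) is linear in c: det(M) = (6)·c + (114).
Set (6)·c + (114) = 162  ⇒  (6)·c = 48  ⇒  c = 8.

c = 8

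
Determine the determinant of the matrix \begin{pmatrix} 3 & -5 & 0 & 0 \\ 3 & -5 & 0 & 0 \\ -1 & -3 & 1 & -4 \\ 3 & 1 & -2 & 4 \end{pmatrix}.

0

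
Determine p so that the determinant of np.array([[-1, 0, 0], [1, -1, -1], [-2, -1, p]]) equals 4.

p = 3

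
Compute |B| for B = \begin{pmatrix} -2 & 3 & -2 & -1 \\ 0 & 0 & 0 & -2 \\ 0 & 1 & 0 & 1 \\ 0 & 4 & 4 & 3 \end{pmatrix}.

|B| = 16

Expand along row 2 (it has 3 zeros):
  + (-2) · M_24   where M_24 = det([-2 3 -2; 0 1 0; 0 4 4]) = -8
det = (+1)·(-2)·(-8) = 16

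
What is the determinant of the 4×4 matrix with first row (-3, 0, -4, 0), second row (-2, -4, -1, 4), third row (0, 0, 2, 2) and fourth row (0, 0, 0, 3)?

72

The matrix is block upper-triangular with a 2×2 block and a 2×2 block on the diagonal, so its determinant equals the product of the determinants of the diagonal blocks.
det of the 2×2 block = 12
det of the 2×2 block = 6
det = (12)·(6) = 72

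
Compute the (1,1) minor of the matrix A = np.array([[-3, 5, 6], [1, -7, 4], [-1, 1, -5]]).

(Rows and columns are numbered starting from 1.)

Delete row 1 and column 1; the remaining 2×2 submatrix is [-7 4; 1 -5].
Its determinant is (-7)·(-5) − 4·1 = 31.

31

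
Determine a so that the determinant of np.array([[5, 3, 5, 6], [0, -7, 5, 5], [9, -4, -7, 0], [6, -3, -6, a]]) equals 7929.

a = 9

Expanding along the column containing a, det(B) is linear in a: det(B) = (795)·a + (774).
Set (795)·a + (774) = 7929  ⇒  (795)·a = 7155  ⇒  a = 9.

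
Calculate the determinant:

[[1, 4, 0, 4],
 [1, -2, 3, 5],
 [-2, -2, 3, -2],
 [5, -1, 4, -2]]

The determinant is 645.

Expand along row 1 (it has 1 zero):
  + (1) · M_11   where M_11 = det([-2 3 5; -2 3 -2; -1 4 -2]) = -35
  − (4) · M_12   where M_12 = det([1 3 5; -2 3 -2; 5 4 -2]) = -155
  − (4) · M_14   where M_14 = det([1 -2 3; -2 -2 3; 5 -1 4]) = -15
det = (+1)·(1)·(-35) + (-1)·(4)·(-155) + (-1)·(4)·(-15) = 645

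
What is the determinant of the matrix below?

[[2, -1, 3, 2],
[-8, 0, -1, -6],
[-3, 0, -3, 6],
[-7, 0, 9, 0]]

762

Expand along column 2 (it has 3 zeros):
  − (-1) · M_12   where M_12 = det([-8 -1 -6; -3 -3 6; -7 9 0]) = 762
det = (-1)·(-1)·(762) = 762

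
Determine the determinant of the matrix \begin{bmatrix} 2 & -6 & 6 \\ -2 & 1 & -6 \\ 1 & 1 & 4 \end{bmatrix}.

-10

Expand along column 1:
  + 2 · |1 -6; 1 4| = 2·(4 − (-6)) = 20
  − (-2) · |-6 6; 1 4| = −(-2)·(-24 − 6) = -60
  + 1 · |-6 6; 1 -6| = 1·(36 − 6) = 30
Sum: (20) + (-60) + (30) = -10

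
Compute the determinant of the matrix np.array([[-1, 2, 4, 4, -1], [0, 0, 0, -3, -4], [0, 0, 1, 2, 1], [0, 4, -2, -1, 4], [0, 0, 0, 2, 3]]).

Expand along column 1 (it has 4 zeros):
  + (-1) · M_11   where M_11 = det([0 0 -3 -4; 0 1 2 1; 4 -2 -1 4; 0 0 2 3]) = 4
det = (+1)·(-1)·(4) = -4

-4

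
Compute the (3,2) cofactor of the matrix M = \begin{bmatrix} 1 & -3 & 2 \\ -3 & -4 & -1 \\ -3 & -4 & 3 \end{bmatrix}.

Delete row 3 and column 2; the remaining 2×2 submatrix is [1 2; -3 -1].
Its determinant is 1·(-1) − 2·(-3) = 5.
The cofactor carries sign (−1)^(3+2) = −1, so C_{3,2} = −(5) = -5.

-5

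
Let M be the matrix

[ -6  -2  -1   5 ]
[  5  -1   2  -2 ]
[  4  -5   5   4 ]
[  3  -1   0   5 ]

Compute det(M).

|M| = 195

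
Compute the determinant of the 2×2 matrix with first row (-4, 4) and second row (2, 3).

det = (-4)·3 − 4·2 = -12 − 8 = -20

-20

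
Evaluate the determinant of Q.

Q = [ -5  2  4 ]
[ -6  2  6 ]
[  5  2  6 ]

det(Q) = 44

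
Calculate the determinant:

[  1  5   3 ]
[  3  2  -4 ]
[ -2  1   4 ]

Expand along row 1:
  + 1 · |2 -4; 1 4| = 1·(8 − (-4)) = 12
  − 5 · |3 -4; -2 4| = −5·(12 − 8) = -20
  + 3 · |3 2; -2 1| = 3·(3 − (-4)) = 21
Sum: (12) + (-20) + (21) = 13

13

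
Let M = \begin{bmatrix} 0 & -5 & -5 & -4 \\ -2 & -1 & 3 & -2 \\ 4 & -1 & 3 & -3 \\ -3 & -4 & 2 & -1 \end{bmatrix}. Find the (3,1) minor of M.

-80

Delete row 3 and column 1; the remaining 3×3 submatrix is [-5 -5 -4; -1 3 -2; -4 2 -1].
Its determinant is -80.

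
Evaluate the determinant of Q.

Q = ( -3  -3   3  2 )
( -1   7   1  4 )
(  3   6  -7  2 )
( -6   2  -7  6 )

-986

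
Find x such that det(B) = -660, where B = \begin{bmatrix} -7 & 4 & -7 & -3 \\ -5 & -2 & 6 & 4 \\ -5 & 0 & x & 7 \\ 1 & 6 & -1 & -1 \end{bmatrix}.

9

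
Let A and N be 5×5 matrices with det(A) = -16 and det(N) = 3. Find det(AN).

-48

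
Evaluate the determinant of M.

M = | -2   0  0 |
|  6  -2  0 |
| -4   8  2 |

M is lower triangular, so det(M) is the product of the diagonal entries:
det = (-2) · (-2) · (2) = 8

8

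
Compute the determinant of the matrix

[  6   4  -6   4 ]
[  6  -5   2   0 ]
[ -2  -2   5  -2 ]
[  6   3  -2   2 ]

The determinant is 140.

Expand along row 2 (it has 1 zero):
  − (6) · M_21   where M_21 = det([4 -6 4; -2 5 -2; 3 -2 2]) = -8
  + (-5) · M_22   where M_22 = det([6 -6 4; -2 5 -2; 6 -2 2]) = -20
  − (2) · M_23   where M_23 = det([6 4 4; -2 -2 -2; 6 3 2]) = 4
det = (-1)·(6)·(-8) + (+1)·(-5)·(-20) + (-1)·(2)·(4) = 140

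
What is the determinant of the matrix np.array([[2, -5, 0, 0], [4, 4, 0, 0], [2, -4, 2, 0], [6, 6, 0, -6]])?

The determinant is -336.

The matrix is block lower-triangular with a 2×2 block and a 2×2 block on the diagonal, so its determinant equals the product of the determinants of the diagonal blocks.
det of the 2×2 block = 28
det of the 2×2 block = -12
det = (28)·(-12) = -336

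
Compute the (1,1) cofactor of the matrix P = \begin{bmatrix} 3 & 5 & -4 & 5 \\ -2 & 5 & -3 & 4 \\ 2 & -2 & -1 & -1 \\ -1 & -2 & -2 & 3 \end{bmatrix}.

Delete row 1 and column 1; the remaining 3×3 submatrix is [5 -3 4; -2 -1 -1; -2 -2 3].
Its determinant is -41.
The cofactor carries sign (−1)^(1+1) = +1, so C_{1,1} = +(-41) = -41.

The cofactor is -41.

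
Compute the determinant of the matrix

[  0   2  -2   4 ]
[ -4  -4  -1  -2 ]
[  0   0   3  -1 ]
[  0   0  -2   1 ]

The determinant is 8.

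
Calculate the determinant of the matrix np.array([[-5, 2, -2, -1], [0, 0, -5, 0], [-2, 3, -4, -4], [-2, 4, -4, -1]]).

-255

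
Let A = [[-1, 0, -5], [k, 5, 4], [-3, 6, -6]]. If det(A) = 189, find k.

Expanding along the row containing k, det(A) is linear in k: det(A) = (-30)·k + (-21).
Set (-30)·k + (-21) = 189  ⇒  (-30)·k = 210  ⇒  k = -7.

-7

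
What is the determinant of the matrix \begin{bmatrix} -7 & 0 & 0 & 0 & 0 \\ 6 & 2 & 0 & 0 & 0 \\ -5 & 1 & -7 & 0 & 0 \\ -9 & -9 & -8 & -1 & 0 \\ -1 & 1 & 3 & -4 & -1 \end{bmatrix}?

98

The matrix is lower triangular, so the determinant is the product of the diagonal entries:
det = (-7) · (2) · (-7) · (-1) · (-1) = 98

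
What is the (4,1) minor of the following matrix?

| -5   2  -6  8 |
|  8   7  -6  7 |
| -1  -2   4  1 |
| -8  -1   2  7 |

186

Delete row 4 and column 1; the remaining 3×3 submatrix is [2 -6 8; 7 -6 7; -2 4 1].
Its determinant is 186.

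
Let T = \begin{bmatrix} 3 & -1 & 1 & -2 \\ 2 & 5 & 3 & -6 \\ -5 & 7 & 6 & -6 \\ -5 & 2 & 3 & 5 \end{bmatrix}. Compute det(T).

Expand along row 1:
  + (3) · M_11   where M_11 = det([5 3 -6; 7 6 -6; 2 3 5]) = 45
  − (-1) · M_12   where M_12 = det([2 3 -6; -5 6 -6; -5 3 5]) = 171
  + (1) · M_13   where M_13 = det([2 5 -6; -5 7 -6; -5 2 5]) = 219
  − (-2) · M_14   where M_14 = det([2 5 3; -5 7 6; -5 2 3]) = 18
det = (+1)·(3)·(45) + (-1)·(-1)·(171) + (+1)·(1)·(219) + (-1)·(-2)·(18) = 561

561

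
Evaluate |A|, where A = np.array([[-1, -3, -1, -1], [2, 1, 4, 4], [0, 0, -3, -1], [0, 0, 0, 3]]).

-45

A is block upper-triangular with a 2×2 block and a 2×2 block on the diagonal, so its determinant equals the product of the determinants of the diagonal blocks.
det of the 2×2 block = 5
det of the 2×2 block = -9
det = (5)·(-9) = -45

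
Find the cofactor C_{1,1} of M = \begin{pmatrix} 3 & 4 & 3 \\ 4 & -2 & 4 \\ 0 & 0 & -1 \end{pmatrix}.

Delete row 1 and column 1; the remaining 2×2 submatrix is [-2 4; 0 -1].
Its determinant is (-2)·(-1) − 4·0 = 2.
The cofactor carries sign (−1)^(1+1) = +1, so C_{1,1} = +(2) = 2.

2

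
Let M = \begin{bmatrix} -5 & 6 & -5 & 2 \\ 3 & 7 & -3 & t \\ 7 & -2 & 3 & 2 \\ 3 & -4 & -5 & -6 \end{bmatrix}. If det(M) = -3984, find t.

t = -8

Expanding along the row containing t, det(M) is linear in t: det(M) = (264)·t + (-1872).
Set (264)·t + (-1872) = -3984  ⇒  (264)·t = -2112  ⇒  t = -8.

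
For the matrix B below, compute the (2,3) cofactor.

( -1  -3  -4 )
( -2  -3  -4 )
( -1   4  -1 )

The cofactor is 7.

Delete row 2 and column 3; the remaining 2×2 submatrix is [-1 -3; -1 4].
Its determinant is (-1)·4 − (-3)·(-1) = -7.
The cofactor carries sign (−1)^(2+3) = −1, so C_{2,3} = −(-7) = 7.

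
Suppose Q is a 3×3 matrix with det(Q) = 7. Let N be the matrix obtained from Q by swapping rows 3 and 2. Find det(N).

|N| = -7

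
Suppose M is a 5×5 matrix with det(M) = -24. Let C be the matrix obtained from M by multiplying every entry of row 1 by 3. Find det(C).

The determinant is -72.

Scaling one row by 3 multiplies the determinant by 3.
det(C) = (3)·(-24) = -72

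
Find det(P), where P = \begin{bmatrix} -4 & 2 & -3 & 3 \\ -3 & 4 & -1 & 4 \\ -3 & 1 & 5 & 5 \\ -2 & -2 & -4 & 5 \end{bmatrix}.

Expand along row 1:
  + (-4) · M_11   where M_11 = det([4 -1 4; 1 5 5; -2 -4 5]) = 219
  − (2) · M_12   where M_12 = det([-3 -1 4; -3 5 5; -2 -4 5]) = -52
  + (-3) · M_13   where M_13 = det([-3 4 4; -3 1 5; -2 -2 5]) = 7
  − (3) · M_14   where M_14 = det([-3 4 -1; -3 1 5; -2 -2 -4]) = -114
det = (+1)·(-4)·(219) + (-1)·(2)·(-52) + (+1)·(-3)·(7) + (-1)·(3)·(-114) = -451

-451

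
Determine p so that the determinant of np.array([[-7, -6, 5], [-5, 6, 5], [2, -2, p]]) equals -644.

7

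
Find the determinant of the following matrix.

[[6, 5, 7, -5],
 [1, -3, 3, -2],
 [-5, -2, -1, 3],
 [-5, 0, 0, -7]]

1350

Expand along row 4 (it has 2 zeros):
  − (-5) · M_41   where M_41 = det([5 7 -5; -3 3 -2; -2 -1 3]) = 81
  + (-7) · M_44   where M_44 = det([6 5 7; 1 -3 3; -5 -2 -1]) = -135
det = (-1)·(-5)·(81) + (+1)·(-7)·(-135) = 1350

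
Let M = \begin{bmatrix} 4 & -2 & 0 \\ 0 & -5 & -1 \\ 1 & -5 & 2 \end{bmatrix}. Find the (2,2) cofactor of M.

Delete row 2 and column 2; the remaining 2×2 submatrix is [4 0; 1 2].
Its determinant is 4·2 − 0·1 = 8.
The cofactor carries sign (−1)^(2+2) = +1, so C_{2,2} = +(8) = 8.

8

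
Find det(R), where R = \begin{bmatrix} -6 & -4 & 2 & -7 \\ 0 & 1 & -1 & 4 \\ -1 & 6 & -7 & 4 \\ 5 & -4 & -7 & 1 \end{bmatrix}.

The determinant is 1732.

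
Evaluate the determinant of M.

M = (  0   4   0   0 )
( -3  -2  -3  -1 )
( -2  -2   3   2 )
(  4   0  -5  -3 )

Expand along row 1 (it has 3 zeros):
  − (4) · M_12   where M_12 = det([-3 -3 -1; -2 3 2; 4 -5 -3]) = -7
det = (-1)·(4)·(-7) = 28

The determinant is 28.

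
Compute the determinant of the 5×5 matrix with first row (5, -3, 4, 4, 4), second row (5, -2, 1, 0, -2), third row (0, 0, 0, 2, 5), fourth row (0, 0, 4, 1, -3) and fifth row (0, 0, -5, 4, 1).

The matrix is block upper-triangular with a 2×2 block and a 3×3 block on the diagonal, so its determinant equals the product of the determinants of the diagonal blocks.
det of the 2×2 block = 5
det of the 3×3 block = 127
det = (5)·(127) = 635

635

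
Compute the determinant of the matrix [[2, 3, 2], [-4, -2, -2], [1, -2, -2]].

-10

Expand along row 1:
  + 2 · |-2 -2; -2 -2| = 2·(4 − 4) = 0
  − 3 · |-4 -2; 1 -2| = −3·(8 − (-2)) = -30
  + 2 · |-4 -2; 1 -2| = 2·(8 − (-2)) = 20
Sum: (0) + (-30) + (20) = -10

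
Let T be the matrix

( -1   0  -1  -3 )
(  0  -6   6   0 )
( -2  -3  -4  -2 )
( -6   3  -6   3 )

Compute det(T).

Expand along row 2 (it has 2 zeros):
  + (-6) · M_22   where M_22 = det([-1 -1 -3; -2 -4 -2; -6 -6 3]) = 42
  − (6) · M_23   where M_23 = det([-1 0 -3; -2 -3 -2; -6 3 3]) = 75
det = (+1)·(-6)·(42) + (-1)·(6)·(75) = -702

|T| = -702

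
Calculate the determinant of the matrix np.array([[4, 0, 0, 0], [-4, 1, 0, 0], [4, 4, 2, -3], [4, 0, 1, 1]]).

20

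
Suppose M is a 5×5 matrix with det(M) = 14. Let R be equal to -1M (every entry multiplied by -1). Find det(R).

For a 5×5 matrix, det(-1M) = (-1)^5·det(M) = -1·det(M).
det(R) = (-1)·(14) = -14

The determinant is -14.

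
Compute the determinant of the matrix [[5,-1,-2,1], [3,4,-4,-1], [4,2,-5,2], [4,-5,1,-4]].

Expand along row 1:
  + (5) · M_11   where M_11 = det([4 -4 -1; 2 -5 2; -5 1 -4]) = 103
  − (-1) · M_12   where M_12 = det([3 -4 -1; 4 -5 2; 4 1 -4]) = -66
  + (-2) · M_13   where M_13 = det([3 4 -1; 4 2 2; 4 -5 -4]) = 130
  − (1) · M_14   where M_14 = det([3 4 -4; 4 2 -5; 4 -5 1]) = -53
det = (+1)·(5)·(103) + (-1)·(-1)·(-66) + (+1)·(-2)·(130) + (-1)·(1)·(-53) = 242

242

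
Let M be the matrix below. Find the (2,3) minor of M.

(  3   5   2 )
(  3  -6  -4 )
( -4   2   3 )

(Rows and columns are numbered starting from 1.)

26

Delete row 2 and column 3; the remaining 2×2 submatrix is [3 5; -4 2].
Its determinant is 3·2 − 5·(-4) = 26.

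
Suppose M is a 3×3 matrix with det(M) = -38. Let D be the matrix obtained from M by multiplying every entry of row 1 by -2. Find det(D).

Scaling one row by -2 multiplies the determinant by -2.
det(D) = (-2)·(-38) = 76

The determinant is 76.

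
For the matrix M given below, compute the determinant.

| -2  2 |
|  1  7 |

det(M) = (-2)·7 − 2·1 = -14 − 2 = -16

The determinant is -16.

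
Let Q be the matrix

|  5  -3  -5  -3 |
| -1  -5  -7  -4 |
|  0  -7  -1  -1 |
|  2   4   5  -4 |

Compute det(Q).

Expand along row 3 (it has 1 zero):
  − (-7) · M_32   where M_32 = det([5 -5 -3; -1 -7 -4; 2 5 -4]) = 273
  + (-1) · M_33   where M_33 = det([5 -3 -3; -1 -5 -4; 2 4 -4]) = 198
  − (-1) · M_34   where M_34 = det([5 -3 -5; -1 -5 -7; 2 4 5]) = 12
det = (-1)·(-7)·(273) + (+1)·(-1)·(198) + (-1)·(-1)·(12) = 1725

|Q| = 1725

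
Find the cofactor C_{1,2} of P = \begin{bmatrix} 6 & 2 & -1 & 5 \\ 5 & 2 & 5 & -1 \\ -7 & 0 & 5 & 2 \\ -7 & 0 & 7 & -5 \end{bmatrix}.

Delete row 1 and column 2; the remaining 3×3 submatrix is [5 5 -1; -7 5 2; -7 7 -5].
Its determinant is -426.
The cofactor carries sign (−1)^(1+2) = −1, so C_{1,2} = −(-426) = 426.

The cofactor is 426.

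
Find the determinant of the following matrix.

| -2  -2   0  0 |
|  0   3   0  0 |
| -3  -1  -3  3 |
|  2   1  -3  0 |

The matrix is block lower-triangular with a 2×2 block and a 2×2 block on the diagonal, so its determinant equals the product of the determinants of the diagonal blocks.
det of the 2×2 block = -6
det of the 2×2 block = 9
det = (-6)·(9) = -54

-54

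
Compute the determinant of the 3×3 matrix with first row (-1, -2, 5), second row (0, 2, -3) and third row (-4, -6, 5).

Expand along row 2:
  + 2 · |-1 5; -4 5| = 2·(-5 − (-20)) = 30
  − (-3) · |-1 -2; -4 -6| = −(-3)·(6 − 8) = -6
Sum: (30) + (-6) = 24

24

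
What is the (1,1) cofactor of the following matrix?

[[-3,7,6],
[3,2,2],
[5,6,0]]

Delete row 1 and column 1; the remaining 2×2 submatrix is [2 2; 6 0].
Its determinant is 2·0 − 2·6 = -12.
The cofactor carries sign (−1)^(1+1) = +1, so C_{1,1} = +(-12) = -12.

The cofactor is -12.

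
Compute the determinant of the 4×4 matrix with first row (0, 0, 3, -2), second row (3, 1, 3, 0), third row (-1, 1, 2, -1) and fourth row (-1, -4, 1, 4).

97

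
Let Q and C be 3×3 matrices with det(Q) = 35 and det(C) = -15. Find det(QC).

det(QC) = det(Q)·det(C) = (35)·(-15) = -525

The determinant is -525.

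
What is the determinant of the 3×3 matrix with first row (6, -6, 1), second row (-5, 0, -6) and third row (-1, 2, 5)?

-124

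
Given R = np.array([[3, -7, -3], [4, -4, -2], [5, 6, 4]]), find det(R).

The determinant is 38.

Expand along row 1:
  + 3 · |-4 -2; 6 4| = 3·(-16 − (-12)) = -12
  − (-7) · |4 -2; 5 4| = −(-7)·(16 − (-10)) = 182
  + (-3) · |4 -4; 5 6| = (-3)·(24 − (-20)) = -132
Sum: (-12) + (182) + (-132) = 38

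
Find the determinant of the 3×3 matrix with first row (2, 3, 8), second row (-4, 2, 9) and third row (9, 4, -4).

-165

Expand along row 1:
  + 2 · |2 9; 4 -4| = 2·(-8 − 36) = -88
  − 3 · |-4 9; 9 -4| = −3·(16 − 81) = 195
  + 8 · |-4 2; 9 4| = 8·(-16 − 18) = -272
Sum: (-88) + (195) + (-272) = -165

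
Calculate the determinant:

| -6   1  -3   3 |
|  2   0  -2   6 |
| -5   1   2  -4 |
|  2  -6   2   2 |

Expand along row 2 (it has 1 zero):
  − (2) · M_21   where M_21 = det([1 -3 3; 1 2 -4; -6 2 2]) = -12
  − (-2) · M_23   where M_23 = det([-6 1 3; -5 1 -4; 2 -6 2]) = 218
  + (6) · M_24   where M_24 = det([-6 1 -3; -5 1 2; 2 -6 2]) = -154
det = (-1)·(2)·(-12) + (-1)·(-2)·(218) + (+1)·(6)·(-154) = -464

-464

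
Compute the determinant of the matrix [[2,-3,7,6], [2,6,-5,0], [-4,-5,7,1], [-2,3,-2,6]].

858

Expand along row 2 (it has 1 zero):
  − (2) · M_21   where M_21 = det([-3 7 6; -5 7 1; 3 -2 6]) = 33
  + (6) · M_22   where M_22 = det([2 7 6; -4 7 1; -2 -2 6]) = 374
  − (-5) · M_23   where M_23 = det([2 -3 6; -4 -5 1; -2 3 6]) = -264
det = (-1)·(2)·(33) + (+1)·(6)·(374) + (-1)·(-5)·(-264) = 858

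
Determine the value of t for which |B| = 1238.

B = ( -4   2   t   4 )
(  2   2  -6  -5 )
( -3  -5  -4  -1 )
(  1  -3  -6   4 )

Expanding along the column containing t, det(B) is linear in t: det(B) = (-94)·t + (1896).
Set (-94)·t + (1896) = 1238  ⇒  (-94)·t = -658  ⇒  t = 7.

7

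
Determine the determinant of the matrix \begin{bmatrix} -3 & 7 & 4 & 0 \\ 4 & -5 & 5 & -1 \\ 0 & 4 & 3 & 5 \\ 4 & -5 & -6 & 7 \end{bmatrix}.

Expand along row 1 (it has 1 zero):
  + (-3) · M_11   where M_11 = det([-5 5 -1; 4 3 5; -5 -6 7]) = -511
  − (7) · M_12   where M_12 = det([4 5 -1; 0 3 5; 4 -6 7]) = 316
  + (4) · M_13   where M_13 = det([4 -5 -1; 0 4 5; 4 -5 7]) = 128
det = (+1)·(-3)·(-511) + (-1)·(7)·(316) + (+1)·(4)·(128) = -167

-167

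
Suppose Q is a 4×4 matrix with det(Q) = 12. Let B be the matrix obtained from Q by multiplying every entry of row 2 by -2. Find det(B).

|B| = -24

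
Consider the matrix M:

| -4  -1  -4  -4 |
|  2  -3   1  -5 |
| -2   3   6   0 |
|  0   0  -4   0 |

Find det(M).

Expand along row 4 (it has 3 zeros):
  − (-4) · M_43   where M_43 = det([-4 -1 -4; 2 -3 -5; -2 3 0]) = -70
det = (-1)·(-4)·(-70) = -280

|M| = -280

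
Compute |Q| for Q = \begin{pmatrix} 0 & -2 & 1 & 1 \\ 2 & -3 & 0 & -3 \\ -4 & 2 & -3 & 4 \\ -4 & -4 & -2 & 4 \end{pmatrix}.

28

Expand along row 1 (it has 1 zero):
  − (-2) · M_12   where M_12 = det([2 0 -3; -4 -3 4; -4 -2 4]) = 4
  + (1) · M_13   where M_13 = det([2 -3 -3; -4 2 4; -4 -4 4]) = -24
  − (1) · M_14   where M_14 = det([2 -3 0; -4 2 -3; -4 -4 -2]) = -44
det = (-1)·(-2)·(4) + (+1)·(1)·(-24) + (-1)·(1)·(-44) = 28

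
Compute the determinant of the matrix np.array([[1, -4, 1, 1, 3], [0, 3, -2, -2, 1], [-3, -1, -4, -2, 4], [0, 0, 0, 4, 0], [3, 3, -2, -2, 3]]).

The determinant is 236.

Expand along row 4 (it has 4 zeros):
  + (4) · M_44   where M_44 = det([1 -4 1 3; 0 3 -2 1; -3 -1 -4 4; 3 3 -2 3]) = 59
det = (+1)·(4)·(59) = 236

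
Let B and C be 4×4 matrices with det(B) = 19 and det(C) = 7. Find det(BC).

det(BC) = det(B)·det(C) = (19)·(7) = 133

133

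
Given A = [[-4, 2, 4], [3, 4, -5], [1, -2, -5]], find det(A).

Expand along row 1:
  + (-4) · |4 -5; -2 -5| = (-4)·(-20 − 10) = 120
  − 2 · |3 -5; 1 -5| = −2·(-15 − (-5)) = 20
  + 4 · |3 4; 1 -2| = 4·(-6 − 4) = -40
Sum: (120) + (20) + (-40) = 100

The determinant is 100.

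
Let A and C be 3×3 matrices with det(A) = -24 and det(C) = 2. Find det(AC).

det(AC) = det(A)·det(C) = (-24)·(2) = -48

The determinant is -48.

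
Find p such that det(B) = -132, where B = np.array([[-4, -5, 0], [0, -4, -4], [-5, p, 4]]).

6

Expanding along the column containing p, det(B) is linear in p: det(B) = (-16)·p + (-36).
Set (-16)·p + (-36) = -132  ⇒  (-16)·p = -96  ⇒  p = 6.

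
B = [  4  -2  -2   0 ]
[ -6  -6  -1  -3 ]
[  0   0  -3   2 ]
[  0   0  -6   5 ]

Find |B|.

det(B) = 108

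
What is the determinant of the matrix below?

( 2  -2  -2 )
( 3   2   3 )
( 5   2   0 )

Expand along row 3:
  + 5 · |-2 -2; 2 3| = 5·(-6 − (-4)) = -10
  − 2 · |2 -2; 3 3| = −2·(6 − (-6)) = -24
Sum: (-10) + (-24) = -34

The determinant is -34.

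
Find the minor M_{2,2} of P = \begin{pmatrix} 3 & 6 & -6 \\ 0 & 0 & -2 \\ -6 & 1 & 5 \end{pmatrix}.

Delete row 2 and column 2; the remaining 2×2 submatrix is [3 -6; -6 5].
Its determinant is 3·5 − (-6)·(-6) = -21.

-21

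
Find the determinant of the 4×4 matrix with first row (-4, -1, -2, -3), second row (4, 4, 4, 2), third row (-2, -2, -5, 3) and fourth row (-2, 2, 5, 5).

472

Expand along row 1:
  + (-4) · M_11   where M_11 = det([4 4 2; -2 -5 3; 2 5 5]) = -96
  − (-1) · M_12   where M_12 = det([4 4 2; -2 -5 3; -2 5 5]) = -184
  + (-2) · M_13   where M_13 = det([4 4 2; -2 -2 3; -2 2 5]) = -64
  − (-3) · M_14   where M_14 = det([4 4 4; -2 -2 -5; -2 2 5]) = 48
det = (+1)·(-4)·(-96) + (-1)·(-1)·(-184) + (+1)·(-2)·(-64) + (-1)·(-3)·(48) = 472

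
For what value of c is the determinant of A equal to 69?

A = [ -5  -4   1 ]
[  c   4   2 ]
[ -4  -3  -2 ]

Expanding along the column containing c, det(A) is linear in c: det(A) = (-11)·c + (58).
Set (-11)·c + (58) = 69  ⇒  (-11)·c = 11  ⇒  c = -1.

-1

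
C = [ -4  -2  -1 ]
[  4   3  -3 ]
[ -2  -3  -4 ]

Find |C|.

46

Expand along row 1:
  + (-4) · |3 -3; -3 -4| = (-4)·(-12 − 9) = 84
  − (-2) · |4 -3; -2 -4| = −(-2)·(-16 − 6) = -44
  + (-1) · |4 3; -2 -3| = (-1)·(-12 − (-6)) = 6
Sum: (84) + (-44) + (6) = 46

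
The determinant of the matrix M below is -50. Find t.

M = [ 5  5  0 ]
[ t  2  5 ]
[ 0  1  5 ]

Expanding along the column containing t, det(M) is linear in t: det(M) = (-25)·t + (25).
Set (-25)·t + (25) = -50  ⇒  (-25)·t = -75  ⇒  t = 3.

t = 3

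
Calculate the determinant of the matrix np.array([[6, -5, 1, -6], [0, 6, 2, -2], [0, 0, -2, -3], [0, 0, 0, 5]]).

The matrix is upper triangular, so the determinant is the product of the diagonal entries:
det = (6) · (6) · (-2) · (5) = -360

-360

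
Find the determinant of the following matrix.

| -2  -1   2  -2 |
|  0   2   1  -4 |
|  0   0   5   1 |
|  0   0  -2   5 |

The matrix is block upper-triangular with a 2×2 block and a 2×2 block on the diagonal, so its determinant equals the product of the determinants of the diagonal blocks.
det of the 2×2 block = -4
det of the 2×2 block = 27
det = (-4)·(27) = -108

The determinant is -108.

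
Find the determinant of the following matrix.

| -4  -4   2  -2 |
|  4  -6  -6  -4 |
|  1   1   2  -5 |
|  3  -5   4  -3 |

The determinant is 1944.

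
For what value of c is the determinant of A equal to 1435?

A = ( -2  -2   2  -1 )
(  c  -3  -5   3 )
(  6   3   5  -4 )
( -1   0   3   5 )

7

Expanding along the column containing c, det(A) is linear in c: det(A) = (113)·c + (644).
Set (113)·c + (644) = 1435  ⇒  (113)·c = 791  ⇒  c = 7.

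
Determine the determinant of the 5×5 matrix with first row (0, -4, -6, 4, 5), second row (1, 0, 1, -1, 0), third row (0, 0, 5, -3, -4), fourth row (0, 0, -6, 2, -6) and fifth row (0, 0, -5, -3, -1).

The determinant is -1136.

The matrix is block upper-triangular with a 2×2 block and a 3×3 block on the diagonal, so its determinant equals the product of the determinants of the diagonal blocks.
det of the 2×2 block = 4
det of the 3×3 block = -284
det = (4)·(-284) = -1136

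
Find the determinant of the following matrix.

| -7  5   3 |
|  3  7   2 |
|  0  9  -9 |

Expand along column 1:
  + (-7) · |7 2; 9 -9| = (-7)·(-63 − 18) = 567
  − 3 · |5 3; 9 -9| = −3·(-45 − 27) = 216
Sum: (567) + (216) = 783

783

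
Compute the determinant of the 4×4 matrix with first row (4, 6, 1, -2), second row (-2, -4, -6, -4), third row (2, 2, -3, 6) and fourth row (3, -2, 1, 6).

1408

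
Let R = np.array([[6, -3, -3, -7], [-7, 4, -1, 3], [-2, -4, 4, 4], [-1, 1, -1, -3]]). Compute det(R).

Expand along row 1:
  + (6) · M_11   where M_11 = det([4 -1 3; -4 4 4; 1 -1 -3]) = -24
  − (-3) · M_12   where M_12 = det([-7 -1 3; -2 4 4; -1 -1 -3]) = 84
  + (-3) · M_13   where M_13 = det([-7 4 3; -2 -4 4; -1 1 -3]) = -114
  − (-7) · M_14   where M_14 = det([-7 4 -1; -2 -4 4; -1 1 -1]) = -18
det = (+1)·(6)·(-24) + (-1)·(-3)·(84) + (+1)·(-3)·(-114) + (-1)·(-7)·(-18) = 324

|R| = 324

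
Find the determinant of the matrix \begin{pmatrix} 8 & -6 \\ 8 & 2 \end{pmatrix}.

The determinant is 64.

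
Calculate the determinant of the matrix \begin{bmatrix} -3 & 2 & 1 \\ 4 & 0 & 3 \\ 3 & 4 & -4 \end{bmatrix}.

Expand along column 2:
  − 2 · |4 3; 3 -4| = −2·(-16 − 9) = 50
  − 4 · |-3 1; 4 3| = −4·(-9 − 4) = 52
Sum: (50) + (52) = 102

The determinant is 102.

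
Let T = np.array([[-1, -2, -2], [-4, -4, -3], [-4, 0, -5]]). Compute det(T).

Expand along row 3:
  + (-4) · |-2 -2; -4 -3| = (-4)·(6 − 8) = 8
  + (-5) · |-1 -2; -4 -4| = (-5)·(4 − 8) = 20
Sum: (8) + (20) = 28

28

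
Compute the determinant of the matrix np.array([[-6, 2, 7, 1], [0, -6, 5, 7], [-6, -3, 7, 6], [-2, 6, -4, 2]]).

The determinant is -1240.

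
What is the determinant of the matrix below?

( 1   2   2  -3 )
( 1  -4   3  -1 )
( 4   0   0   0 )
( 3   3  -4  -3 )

-308

Expand along row 3 (it has 3 zeros):
  + (4) · M_31   where M_31 = det([2 2 -3; -4 3 -1; 3 -4 -3]) = -77
det = (+1)·(4)·(-77) = -308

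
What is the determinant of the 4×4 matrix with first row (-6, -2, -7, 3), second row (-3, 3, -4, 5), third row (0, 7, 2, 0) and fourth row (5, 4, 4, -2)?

Expand along row 3 (it has 2 zeros):
  − (7) · M_32   where M_32 = det([-6 -7 3; -3 -4 5; 5 4 -2]) = -37
  + (2) · M_33   where M_33 = det([-6 -2 3; -3 3 5; 5 4 -2]) = 37
det = (-1)·(7)·(-37) + (+1)·(2)·(37) = 333

333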